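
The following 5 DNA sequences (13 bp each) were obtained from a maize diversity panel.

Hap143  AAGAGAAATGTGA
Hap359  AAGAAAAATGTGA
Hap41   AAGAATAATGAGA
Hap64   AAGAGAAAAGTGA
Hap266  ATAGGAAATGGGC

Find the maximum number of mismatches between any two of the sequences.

Pairwise Hamming distances:
  Hap143 vs Hap359: 1
  Hap143 vs Hap41: 3
  Hap143 vs Hap64: 1
  Hap143 vs Hap266: 5
  Hap359 vs Hap41: 2
  Hap359 vs Hap64: 2
  Hap359 vs Hap266: 6
  Hap41 vs Hap64: 4
  Hap41 vs Hap266: 7
  Hap64 vs Hap266: 6
The largest is 7, between Hap41 and Hap266.

7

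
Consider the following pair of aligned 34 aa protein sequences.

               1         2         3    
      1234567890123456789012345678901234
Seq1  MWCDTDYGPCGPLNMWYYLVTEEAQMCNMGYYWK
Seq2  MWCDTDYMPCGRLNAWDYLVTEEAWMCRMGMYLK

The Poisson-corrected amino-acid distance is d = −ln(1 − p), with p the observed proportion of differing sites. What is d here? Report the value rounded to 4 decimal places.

Mismatches occur at site 8 (G↔M), site 12 (P↔R), site 15 (M↔A), site 17 (Y↔D), site 25 (Q↔W), site 28 (N↔R), site 31 (Y↔M), site 33 (W↔L).
p = 8/34 = 0.235294.
d = −ln(1 − 0.235294) = −ln(0.764706) = 0.2683.

0.2683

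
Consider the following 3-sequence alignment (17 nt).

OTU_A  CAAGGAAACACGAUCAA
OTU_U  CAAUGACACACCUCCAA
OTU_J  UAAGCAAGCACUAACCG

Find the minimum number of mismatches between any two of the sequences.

Pairwise Hamming distances:
  OTU_A vs OTU_U: 5
  OTU_A vs OTU_J: 7
  OTU_U vs OTU_J: 10
The smallest is 5, between OTU_A and OTU_U.

5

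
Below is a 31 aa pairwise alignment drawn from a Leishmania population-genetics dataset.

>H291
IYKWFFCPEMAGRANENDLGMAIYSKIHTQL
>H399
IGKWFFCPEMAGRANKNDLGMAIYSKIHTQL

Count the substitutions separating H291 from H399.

2

Mismatches occur at site 2 (Y→G), site 16 (E→K).
That gives 2 mismatches out of 31 aligned sites, so the Hamming distance is 2.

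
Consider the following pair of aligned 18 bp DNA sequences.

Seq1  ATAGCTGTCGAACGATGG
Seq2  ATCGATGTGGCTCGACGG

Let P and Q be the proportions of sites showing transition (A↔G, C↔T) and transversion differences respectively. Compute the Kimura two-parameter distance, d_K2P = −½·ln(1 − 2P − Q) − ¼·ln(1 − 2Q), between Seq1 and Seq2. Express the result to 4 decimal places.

0.4490

Mismatches occur at site 3 (A→C, transversion), site 5 (C→A, transversion), site 9 (C→G, transversion), site 11 (A→C, transversion), site 12 (A→T, transversion), site 16 (T→C, transition).
Of the 6 differences, 1 transition and 5 transversions over 18 sites: P = 1/18 = 0.055556, Q = 5/18 = 0.277778.
d = −0.5·ln(0.611110) − 0.25·ln(0.444444) = −0.5·(-0.492478) − 0.25·(-0.810931) = 0.4490.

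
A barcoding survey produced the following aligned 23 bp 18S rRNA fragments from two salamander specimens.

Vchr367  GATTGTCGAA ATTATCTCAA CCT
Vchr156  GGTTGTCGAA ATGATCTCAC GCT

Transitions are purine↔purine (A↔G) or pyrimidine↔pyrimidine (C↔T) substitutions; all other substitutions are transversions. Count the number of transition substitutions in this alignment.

1

Differing sites — 2:A/G (Ti); 13:T/G (Tv); 20:A/C (Tv); 21:C/G (Tv).
Of the 4 differences, 1 transition and 3 transversions, so the answer is 1.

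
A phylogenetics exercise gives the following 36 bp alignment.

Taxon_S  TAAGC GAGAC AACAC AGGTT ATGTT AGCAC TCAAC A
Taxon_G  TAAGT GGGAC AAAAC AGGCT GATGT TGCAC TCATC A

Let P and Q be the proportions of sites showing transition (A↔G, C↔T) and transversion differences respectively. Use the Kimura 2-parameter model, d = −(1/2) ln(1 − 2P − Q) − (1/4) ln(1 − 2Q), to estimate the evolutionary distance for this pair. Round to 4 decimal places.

The sequences differ at positions 5 (C/T, transition), 7 (A/G, transition), 13 (C/A, transversion), 19 (T/C, transition), 21 (A/G, transition), 22 (T/A, transversion), 23 (G/T, transversion), 24 (T/G, transversion), 26 (A/T, transversion), 34 (A/T, transversion).
Of the 10 differences, 4 transitions and 6 transversions over 36 sites: P = 4/36 = 0.111111, Q = 6/36 = 0.166667.
d = −0.5·ln(0.611111) − 0.25·ln(0.666666) = −0.5·(-0.492477) − 0.25·(-0.405466) = 0.3476.

0.3476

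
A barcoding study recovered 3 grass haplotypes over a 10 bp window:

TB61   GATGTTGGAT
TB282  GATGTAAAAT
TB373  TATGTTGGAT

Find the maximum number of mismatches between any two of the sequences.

4

Pairwise Hamming distances:
  TB61 vs TB282: 3
  TB61 vs TB373: 1
  TB282 vs TB373: 4
The largest is 4, between TB282 and TB373.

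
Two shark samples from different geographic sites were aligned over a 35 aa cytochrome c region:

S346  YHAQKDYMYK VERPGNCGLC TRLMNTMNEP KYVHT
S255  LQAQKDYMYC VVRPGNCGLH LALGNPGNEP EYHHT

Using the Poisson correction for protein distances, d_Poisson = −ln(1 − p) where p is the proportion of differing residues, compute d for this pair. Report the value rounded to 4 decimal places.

Mismatches occur at site 1 (Y→L), site 2 (H→Q), site 10 (K→C), site 12 (E→V), site 20 (C→H), site 21 (T→L), site 22 (R→A), site 24 (M→G), site 26 (T→P), site 27 (M→G), site 31 (K→E), site 33 (V→H).
p = 12/35 = 0.342857.
d = −ln(1 − 0.342857) = −ln(0.657143) = 0.4199.

0.4199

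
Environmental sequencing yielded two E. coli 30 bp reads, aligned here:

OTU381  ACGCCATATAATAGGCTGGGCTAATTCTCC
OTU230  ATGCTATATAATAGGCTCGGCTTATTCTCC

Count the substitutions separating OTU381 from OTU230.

4

Mismatches occur at site 2 (C↔T), site 5 (C↔T), site 18 (G↔C), site 23 (A↔T).
That gives 4 mismatches out of 30 aligned sites, so the Hamming distance is 4.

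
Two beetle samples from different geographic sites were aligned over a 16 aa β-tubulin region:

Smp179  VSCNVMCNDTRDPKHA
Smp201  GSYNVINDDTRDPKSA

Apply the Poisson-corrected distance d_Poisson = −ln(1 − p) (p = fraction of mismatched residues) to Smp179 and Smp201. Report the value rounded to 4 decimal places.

Mismatches occur at site 1 (V/G), site 3 (C/Y), site 6 (M/I), site 7 (C/N), site 8 (N/D), site 15 (H/S).
p = 6/16 = 0.375000.
d = −ln(1 − 0.375000) = −ln(0.625000) = 0.4700.

0.4700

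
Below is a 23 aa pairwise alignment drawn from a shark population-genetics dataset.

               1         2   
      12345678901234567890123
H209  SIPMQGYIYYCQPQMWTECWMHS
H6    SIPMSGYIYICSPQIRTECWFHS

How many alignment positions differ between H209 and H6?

6

Differing sites — 5:Q/S; 10:Y/I; 12:Q/S; 15:M/I; 16:W/R; 21:M/F.
That gives 6 mismatches out of 23 aligned sites, so the Hamming distance is 6.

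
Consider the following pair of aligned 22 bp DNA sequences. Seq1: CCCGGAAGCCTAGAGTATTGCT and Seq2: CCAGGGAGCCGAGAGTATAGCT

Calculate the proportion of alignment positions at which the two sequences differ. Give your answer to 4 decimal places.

Mismatches occur at site 3 (C↔A), site 6 (A↔G), site 11 (T↔G), site 19 (T↔A).
There are 4 differences over 22 sites, so p = 4/22 = 0.1818.

0.1818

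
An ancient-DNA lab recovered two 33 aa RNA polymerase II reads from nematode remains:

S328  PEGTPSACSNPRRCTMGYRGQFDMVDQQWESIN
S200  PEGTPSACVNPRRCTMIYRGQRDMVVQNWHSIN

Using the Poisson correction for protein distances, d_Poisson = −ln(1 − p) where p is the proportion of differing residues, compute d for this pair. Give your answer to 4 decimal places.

Differing sites — 9:S/V; 17:G/I; 22:F/R; 26:D/V; 28:Q/N; 30:E/H.
p = 6/33 = 0.181818.
d = −ln(1 − 0.181818) = −ln(0.818182) = 0.2007.

0.2007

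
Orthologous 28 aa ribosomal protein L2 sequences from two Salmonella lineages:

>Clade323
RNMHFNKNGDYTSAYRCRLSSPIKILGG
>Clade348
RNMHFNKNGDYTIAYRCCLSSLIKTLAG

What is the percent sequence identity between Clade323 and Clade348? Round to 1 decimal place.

82.1%

The sequences differ at positions 13 (S/I), 18 (R/C), 22 (P/L), 25 (I/T), 27 (G/A).
23 of the 28 sites match, so the percent identity is 23/28 × 100 = 82.1%.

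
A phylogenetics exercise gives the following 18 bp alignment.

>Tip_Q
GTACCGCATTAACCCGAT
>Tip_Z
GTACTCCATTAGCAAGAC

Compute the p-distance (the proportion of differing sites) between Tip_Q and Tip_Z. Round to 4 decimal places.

The sequences differ at positions 5 (C/T), 6 (G/C), 12 (A/G), 14 (C/A), 15 (C/A), 18 (T/C).
There are 6 differences over 18 sites, so p = 6/18 = 0.3333.

0.3333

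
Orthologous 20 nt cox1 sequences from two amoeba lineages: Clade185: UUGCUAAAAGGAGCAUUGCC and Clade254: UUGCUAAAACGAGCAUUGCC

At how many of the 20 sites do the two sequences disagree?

The sequences differ at position 10 (G/C).
That gives 1 mismatch out of 20 aligned sites, so the Hamming distance is 1.

1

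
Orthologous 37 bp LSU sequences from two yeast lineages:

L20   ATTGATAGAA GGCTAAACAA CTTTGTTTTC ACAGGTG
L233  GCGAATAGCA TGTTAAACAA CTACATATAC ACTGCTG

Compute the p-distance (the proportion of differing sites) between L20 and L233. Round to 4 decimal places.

Differing sites — 1:A/G; 2:T/C; 3:T/G; 4:G/A; 9:A/C; 11:G/T; 13:C/T; 23:T/A; 24:T/C; 25:G/A; 27:T/A; 29:T/A; 33:A/T; 35:G/C.
There are 14 differences over 37 sites, so p = 14/37 = 0.3784.

0.3784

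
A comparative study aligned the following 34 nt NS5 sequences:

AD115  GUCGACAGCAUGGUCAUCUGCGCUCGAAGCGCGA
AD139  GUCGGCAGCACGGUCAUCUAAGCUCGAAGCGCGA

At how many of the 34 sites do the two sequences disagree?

Differing sites — 5:A/G; 11:U/C; 20:G/A; 21:C/A.
That gives 4 mismatches out of 34 aligned sites, so the Hamming distance is 4.

4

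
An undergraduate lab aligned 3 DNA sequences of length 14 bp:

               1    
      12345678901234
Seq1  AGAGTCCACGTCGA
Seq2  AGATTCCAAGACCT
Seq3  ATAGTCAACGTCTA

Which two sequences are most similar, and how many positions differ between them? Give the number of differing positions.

3

Pairwise Hamming distances:
  Seq1 vs Seq2: 5
  Seq1 vs Seq3: 3
  Seq2 vs Seq3: 7
The smallest is 3, between Seq1 and Seq3.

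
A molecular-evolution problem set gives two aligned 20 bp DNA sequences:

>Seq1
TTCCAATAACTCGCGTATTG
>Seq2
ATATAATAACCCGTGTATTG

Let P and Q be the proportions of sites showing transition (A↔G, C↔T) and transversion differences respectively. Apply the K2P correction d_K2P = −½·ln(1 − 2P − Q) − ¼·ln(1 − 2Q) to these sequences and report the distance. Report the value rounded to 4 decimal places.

0.3112

Mismatches occur at site 1 (T/A, transversion), site 3 (C/A, transversion), site 4 (C/T, transition), site 11 (T/C, transition), site 14 (C/T, transition).
Of the 5 differences, 3 transitions and 2 transversions over 20 sites: P = 3/20 = 0.150000, Q = 2/20 = 0.100000.
d = −0.5·ln(0.600000) − 0.25·ln(0.800000) = −0.5·(-0.510826) − 0.25·(-0.223144) = 0.3112.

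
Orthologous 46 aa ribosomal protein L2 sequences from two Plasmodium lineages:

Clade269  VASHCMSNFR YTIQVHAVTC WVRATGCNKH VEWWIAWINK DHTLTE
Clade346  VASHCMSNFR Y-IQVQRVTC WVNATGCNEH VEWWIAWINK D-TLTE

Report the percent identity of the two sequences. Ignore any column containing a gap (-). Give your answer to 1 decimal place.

Excluding the 2 gap columns leaves 44 comparable sites.
Mismatches occur at site 16 (H↔Q), site 17 (A↔R), site 23 (R↔N), site 29 (K↔E).
40 of the 44 comparable sites match, so the percent identity is 40/44 × 100 = 90.9%.

90.9%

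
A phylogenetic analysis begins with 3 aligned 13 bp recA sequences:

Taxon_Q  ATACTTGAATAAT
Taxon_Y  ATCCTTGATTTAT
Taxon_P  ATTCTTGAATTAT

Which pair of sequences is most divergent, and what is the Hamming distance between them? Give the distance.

3

Pairwise Hamming distances:
  Taxon_Q vs Taxon_Y: 3
  Taxon_Q vs Taxon_P: 2
  Taxon_Y vs Taxon_P: 2
The largest is 3, between Taxon_Q and Taxon_Y.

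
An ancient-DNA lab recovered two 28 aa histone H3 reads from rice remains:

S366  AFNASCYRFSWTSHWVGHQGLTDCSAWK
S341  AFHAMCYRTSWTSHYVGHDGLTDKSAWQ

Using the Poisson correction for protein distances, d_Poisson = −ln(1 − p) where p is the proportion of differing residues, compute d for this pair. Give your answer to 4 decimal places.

0.2877

The sequences differ at positions 3 (N/H), 5 (S/M), 9 (F/T), 15 (W/Y), 19 (Q/D), 24 (C/K), 28 (K/Q).
p = 7/28 = 0.250000.
d = −ln(1 − 0.250000) = −ln(0.750000) = 0.2877.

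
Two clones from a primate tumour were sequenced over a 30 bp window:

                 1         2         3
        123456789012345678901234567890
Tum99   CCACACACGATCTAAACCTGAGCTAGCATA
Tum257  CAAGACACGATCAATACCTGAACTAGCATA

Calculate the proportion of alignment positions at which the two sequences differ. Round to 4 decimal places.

Mismatches occur at site 2 (C↔A), site 4 (C↔G), site 13 (T↔A), site 15 (A↔T), site 22 (G↔A).
There are 5 differences over 30 sites, so p = 5/30 = 0.1667.

0.1667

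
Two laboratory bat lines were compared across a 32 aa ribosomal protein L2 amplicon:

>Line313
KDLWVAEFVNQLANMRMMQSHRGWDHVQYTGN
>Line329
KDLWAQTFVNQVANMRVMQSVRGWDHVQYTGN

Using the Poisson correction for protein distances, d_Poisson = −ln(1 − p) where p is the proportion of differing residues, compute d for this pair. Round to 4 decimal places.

The sequences differ at positions 5 (V/A), 6 (A/Q), 7 (E/T), 12 (L/V), 17 (M/V), 21 (H/V).
p = 6/32 = 0.187500.
d = −ln(1 − 0.187500) = −ln(0.812500) = 0.2076.

0.2076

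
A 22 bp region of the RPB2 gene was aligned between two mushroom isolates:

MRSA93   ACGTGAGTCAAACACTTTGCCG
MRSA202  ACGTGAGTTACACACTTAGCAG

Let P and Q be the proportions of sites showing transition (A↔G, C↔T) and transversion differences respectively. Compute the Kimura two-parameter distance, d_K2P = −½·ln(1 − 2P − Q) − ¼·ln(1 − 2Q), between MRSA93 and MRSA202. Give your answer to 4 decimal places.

0.2085

Mismatches occur at site 9 (C→T, transition), site 11 (A→C, transversion), site 18 (T→A, transversion), site 21 (C→A, transversion).
Of the 4 differences, 1 transition and 3 transversions over 22 sites: P = 1/22 = 0.045455, Q = 3/22 = 0.136364.
d = −0.5·ln(0.772726) − 0.25·ln(0.727272) = −0.5·(-0.257831) − 0.25·(-0.318455) = 0.2085.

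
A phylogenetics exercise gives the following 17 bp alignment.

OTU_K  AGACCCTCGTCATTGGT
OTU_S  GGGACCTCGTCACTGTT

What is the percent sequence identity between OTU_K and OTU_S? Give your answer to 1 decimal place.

70.6%

Differing sites — 1:A/G; 3:A/G; 4:C/A; 13:T/C; 16:G/T.
12 of the 17 sites match, so the percent identity is 12/17 × 100 = 70.6%.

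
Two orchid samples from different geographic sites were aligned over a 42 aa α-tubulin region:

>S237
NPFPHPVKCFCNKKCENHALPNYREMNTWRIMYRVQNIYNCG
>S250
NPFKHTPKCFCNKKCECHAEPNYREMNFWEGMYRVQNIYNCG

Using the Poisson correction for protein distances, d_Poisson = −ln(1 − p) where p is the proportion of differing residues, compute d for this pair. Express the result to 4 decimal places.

0.2113

Mismatches occur at site 4 (P/K), site 6 (P/T), site 7 (V/P), site 17 (N/C), site 20 (L/E), site 28 (T/F), site 30 (R/E), site 31 (I/G).
p = 8/42 = 0.190476.
d = −ln(1 − 0.190476) = −ln(0.809524) = 0.2113.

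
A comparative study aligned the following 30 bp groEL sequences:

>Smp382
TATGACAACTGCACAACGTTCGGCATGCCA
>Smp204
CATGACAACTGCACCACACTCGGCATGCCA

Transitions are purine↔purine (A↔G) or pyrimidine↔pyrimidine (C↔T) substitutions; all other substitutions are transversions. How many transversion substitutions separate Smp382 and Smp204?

1

Mismatches occur at site 1 (T/C, transition), site 15 (A/C, transversion), site 18 (G/A, transition), site 19 (T/C, transition).
Of the 4 differences, 3 transitions and 1 transversion, so the answer is 1.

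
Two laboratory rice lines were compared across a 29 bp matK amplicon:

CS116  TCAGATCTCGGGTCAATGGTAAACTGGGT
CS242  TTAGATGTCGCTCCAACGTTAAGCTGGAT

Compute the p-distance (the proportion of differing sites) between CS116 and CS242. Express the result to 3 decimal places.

Mismatches occur at site 2 (C→T), site 7 (C→G), site 11 (G→C), site 12 (G→T), site 13 (T→C), site 17 (T→C), site 19 (G→T), site 23 (A→G), site 28 (G→A).
There are 9 differences over 29 sites, so p = 9/29 = 0.310.

0.310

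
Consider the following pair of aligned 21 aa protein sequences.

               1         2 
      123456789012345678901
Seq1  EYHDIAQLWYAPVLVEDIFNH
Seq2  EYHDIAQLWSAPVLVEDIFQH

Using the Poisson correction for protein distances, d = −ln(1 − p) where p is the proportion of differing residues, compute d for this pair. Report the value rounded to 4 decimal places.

Differing sites — 10:Y/S; 20:N/Q.
p = 2/21 = 0.095238.
d = −ln(1 − 0.095238) = −ln(0.904762) = 0.1001.

0.1001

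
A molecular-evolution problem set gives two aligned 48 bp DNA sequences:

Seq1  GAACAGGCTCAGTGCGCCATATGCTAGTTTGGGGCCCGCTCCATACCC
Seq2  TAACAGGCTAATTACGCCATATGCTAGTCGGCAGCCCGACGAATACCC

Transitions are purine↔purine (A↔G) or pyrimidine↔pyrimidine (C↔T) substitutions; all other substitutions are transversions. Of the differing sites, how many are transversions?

8

Differing sites — 1:G/T (Tv); 10:C/A (Tv); 12:G/T (Tv); 14:G/A (Ti); 29:T/C (Ti); 30:T/G (Tv); 32:G/C (Tv); 33:G/A (Ti); 39:C/A (Tv); 40:T/C (Ti); 41:C/G (Tv); 42:C/A (Tv).
Of the 12 differences, 4 transitions and 8 transversions, so the answer is 8.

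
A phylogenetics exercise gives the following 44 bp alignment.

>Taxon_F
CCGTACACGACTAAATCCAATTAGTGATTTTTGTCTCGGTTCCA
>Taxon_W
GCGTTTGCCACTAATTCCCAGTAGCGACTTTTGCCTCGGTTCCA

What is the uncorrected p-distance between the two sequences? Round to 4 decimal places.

Mismatches occur at site 1 (C/G), site 5 (A/T), site 6 (C/T), site 7 (A/G), site 9 (G/C), site 15 (A/T), site 19 (A/C), site 21 (T/G), site 25 (T/C), site 28 (T/C), site 34 (T/C).
There are 11 differences over 44 sites, so p = 11/44 = 0.2500.

0.2500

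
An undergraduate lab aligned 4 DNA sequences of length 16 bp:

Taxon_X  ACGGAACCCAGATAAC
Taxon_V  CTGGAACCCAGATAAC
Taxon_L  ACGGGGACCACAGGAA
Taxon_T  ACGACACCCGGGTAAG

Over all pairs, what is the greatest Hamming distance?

10

Pairwise Hamming distances:
  Taxon_X vs Taxon_V: 2
  Taxon_X vs Taxon_L: 7
  Taxon_X vs Taxon_T: 5
  Taxon_V vs Taxon_L: 9
  Taxon_V vs Taxon_T: 7
  Taxon_L vs Taxon_T: 10
The largest is 10, between Taxon_L and Taxon_T.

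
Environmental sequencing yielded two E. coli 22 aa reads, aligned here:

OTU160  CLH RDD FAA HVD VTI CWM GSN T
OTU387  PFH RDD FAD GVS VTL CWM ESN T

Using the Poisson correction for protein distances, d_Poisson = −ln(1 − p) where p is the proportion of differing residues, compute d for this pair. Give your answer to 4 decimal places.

0.3830

Differing sites — 1:C/P; 2:L/F; 9:A/D; 10:H/G; 12:D/S; 15:I/L; 19:G/E.
p = 7/22 = 0.318182.
d = −ln(1 − 0.318182) = −ln(0.681818) = 0.3830.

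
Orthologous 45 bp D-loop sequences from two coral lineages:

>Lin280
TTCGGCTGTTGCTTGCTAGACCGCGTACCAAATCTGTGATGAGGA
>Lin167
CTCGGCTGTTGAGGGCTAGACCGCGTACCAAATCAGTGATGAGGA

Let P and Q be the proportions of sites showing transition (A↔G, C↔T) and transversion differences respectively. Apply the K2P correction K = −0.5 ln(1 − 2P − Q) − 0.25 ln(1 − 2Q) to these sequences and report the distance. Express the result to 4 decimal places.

0.1205

Mismatches occur at site 1 (T/C, transition), site 12 (C/A, transversion), site 13 (T/G, transversion), site 14 (T/G, transversion), site 35 (T/A, transversion).
Of the 5 differences, 1 transition and 4 transversions over 45 sites: P = 1/45 = 0.022222, Q = 4/45 = 0.088889.
d = −0.5·ln(0.866667) − 0.25·ln(0.822222) = −0.5·(-0.143100) − 0.25·(-0.195745) = 0.1205.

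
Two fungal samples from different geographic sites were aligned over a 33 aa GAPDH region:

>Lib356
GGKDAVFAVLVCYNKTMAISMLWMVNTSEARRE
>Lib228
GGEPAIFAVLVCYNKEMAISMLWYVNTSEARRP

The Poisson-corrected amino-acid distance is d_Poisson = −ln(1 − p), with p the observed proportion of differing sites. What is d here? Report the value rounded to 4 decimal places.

The sequences differ at positions 3 (K/E), 4 (D/P), 6 (V/I), 16 (T/E), 24 (M/Y), 33 (E/P).
p = 6/33 = 0.181818.
d = −ln(1 − 0.181818) = −ln(0.818182) = 0.2007.

0.2007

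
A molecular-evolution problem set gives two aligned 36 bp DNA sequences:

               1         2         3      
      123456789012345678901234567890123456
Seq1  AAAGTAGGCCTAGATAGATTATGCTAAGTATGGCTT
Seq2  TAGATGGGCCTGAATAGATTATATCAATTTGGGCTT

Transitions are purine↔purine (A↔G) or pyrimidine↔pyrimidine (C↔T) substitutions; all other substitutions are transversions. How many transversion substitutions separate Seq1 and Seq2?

The sequences differ at positions 1 (A/T, transversion), 3 (A/G, transition), 4 (G/A, transition), 6 (A/G, transition), 12 (A/G, transition), 13 (G/A, transition), 23 (G/A, transition), 24 (C/T, transition), 25 (T/C, transition), 28 (G/T, transversion), 30 (A/T, transversion), 31 (T/G, transversion).
Of the 12 differences, 8 transitions and 4 transversions, so the answer is 4.

4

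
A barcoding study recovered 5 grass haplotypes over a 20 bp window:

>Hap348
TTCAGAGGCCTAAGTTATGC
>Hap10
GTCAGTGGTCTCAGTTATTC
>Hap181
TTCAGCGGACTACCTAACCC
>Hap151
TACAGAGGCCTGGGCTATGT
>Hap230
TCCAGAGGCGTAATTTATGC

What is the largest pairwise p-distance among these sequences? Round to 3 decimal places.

Pairwise Hamming distances:
  Hap348 vs Hap10: 5
  Hap348 vs Hap181: 7
  Hap348 vs Hap151: 5
  Hap348 vs Hap230: 3
  Hap10 vs Hap181: 9
  Hap10 vs Hap151: 9
  Hap10 vs Hap230: 8
  Hap181 vs Hap151: 11
  Hap181 vs Hap230: 9
  Hap151 vs Hap230: 7
The largest is 11 mismatches, between Hap181 and Hap151; p = 11/20 = 0.550.

0.550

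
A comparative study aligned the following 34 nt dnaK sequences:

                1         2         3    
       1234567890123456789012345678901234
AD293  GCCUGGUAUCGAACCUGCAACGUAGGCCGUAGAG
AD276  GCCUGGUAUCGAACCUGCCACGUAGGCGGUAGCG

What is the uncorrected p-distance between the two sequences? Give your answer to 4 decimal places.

0.0882

Mismatches occur at site 19 (A↔C), site 28 (C↔G), site 33 (A↔C).
There are 3 differences over 34 sites, so p = 3/34 = 0.0882.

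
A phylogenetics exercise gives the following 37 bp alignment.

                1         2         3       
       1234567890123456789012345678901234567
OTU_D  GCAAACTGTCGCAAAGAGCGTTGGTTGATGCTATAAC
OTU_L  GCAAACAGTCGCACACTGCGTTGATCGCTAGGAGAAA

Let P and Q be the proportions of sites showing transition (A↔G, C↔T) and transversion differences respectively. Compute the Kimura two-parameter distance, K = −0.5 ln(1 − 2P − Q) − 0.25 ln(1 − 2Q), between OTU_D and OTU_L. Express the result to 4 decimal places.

0.4266

The sequences differ at positions 7 (T/A, transversion), 14 (A/C, transversion), 16 (G/C, transversion), 17 (A/T, transversion), 24 (G/A, transition), 26 (T/C, transition), 28 (A/C, transversion), 30 (G/A, transition), 31 (C/G, transversion), 32 (T/G, transversion), 34 (T/G, transversion), 37 (C/A, transversion).
Of the 12 differences, 3 transitions and 9 transversions over 37 sites: P = 3/37 = 0.081081, Q = 9/37 = 0.243243.
d = −0.5·ln(0.594595) − 0.25·ln(0.513514) = −0.5·(-0.519875) − 0.25·(-0.666478) = 0.4266.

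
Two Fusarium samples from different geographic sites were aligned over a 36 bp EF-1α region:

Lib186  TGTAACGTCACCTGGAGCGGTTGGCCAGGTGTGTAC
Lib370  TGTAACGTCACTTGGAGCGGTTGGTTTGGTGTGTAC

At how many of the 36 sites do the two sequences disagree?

Differing sites — 12:C/T; 25:C/T; 26:C/T; 27:A/T.
That gives 4 mismatches out of 36 aligned sites, so the Hamming distance is 4.

4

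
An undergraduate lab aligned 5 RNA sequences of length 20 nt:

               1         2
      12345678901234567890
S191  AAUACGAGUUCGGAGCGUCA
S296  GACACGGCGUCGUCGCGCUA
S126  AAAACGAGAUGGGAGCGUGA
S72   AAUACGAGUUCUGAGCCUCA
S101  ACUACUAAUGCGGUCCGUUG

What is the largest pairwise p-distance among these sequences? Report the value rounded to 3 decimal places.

Pairwise Hamming distances:
  S191 vs S296: 9
  S191 vs S126: 4
  S191 vs S72: 2
  S191 vs S101: 8
  S296 vs S126: 10
  S296 vs S72: 11
  S296 vs S101: 13
  S126 vs S72: 6
  S126 vs S101: 11
  S72 vs S101: 10
The largest is 13 mismatches, between S296 and S101; p = 13/20 = 0.650.

0.650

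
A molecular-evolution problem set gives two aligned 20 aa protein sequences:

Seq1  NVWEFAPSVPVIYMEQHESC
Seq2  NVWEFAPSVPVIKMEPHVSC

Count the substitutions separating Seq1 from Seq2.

Mismatches occur at site 13 (Y→K), site 16 (Q→P), site 18 (E→V).
That gives 3 mismatches out of 20 aligned sites, so the Hamming distance is 3.

3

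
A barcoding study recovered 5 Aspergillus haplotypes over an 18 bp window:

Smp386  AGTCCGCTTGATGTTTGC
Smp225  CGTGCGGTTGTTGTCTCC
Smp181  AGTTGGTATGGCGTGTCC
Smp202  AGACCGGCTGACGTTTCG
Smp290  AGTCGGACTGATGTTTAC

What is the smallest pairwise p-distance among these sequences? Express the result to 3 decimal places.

Pairwise Hamming distances:
  Smp386 vs Smp225: 6
  Smp386 vs Smp181: 8
  Smp386 vs Smp202: 6
  Smp386 vs Smp290: 4
  Smp225 vs Smp181: 8
  Smp225 vs Smp202: 8
  Smp225 vs Smp290: 8
  Smp181 vs Smp202: 8
  Smp181 vs Smp290: 7
  Smp202 vs Smp290: 6
The smallest is 4 mismatches, between Smp386 and Smp290; p = 4/18 = 0.222.

0.222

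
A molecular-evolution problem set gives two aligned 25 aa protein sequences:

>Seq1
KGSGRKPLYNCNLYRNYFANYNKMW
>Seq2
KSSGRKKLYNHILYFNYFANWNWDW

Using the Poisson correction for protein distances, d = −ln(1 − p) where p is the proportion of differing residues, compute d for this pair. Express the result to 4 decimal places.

The sequences differ at positions 2 (G/S), 7 (P/K), 11 (C/H), 12 (N/I), 15 (R/F), 21 (Y/W), 23 (K/W), 24 (M/D).
p = 8/25 = 0.320000.
d = −ln(1 − 0.320000) = −ln(0.680000) = 0.3857.

0.3857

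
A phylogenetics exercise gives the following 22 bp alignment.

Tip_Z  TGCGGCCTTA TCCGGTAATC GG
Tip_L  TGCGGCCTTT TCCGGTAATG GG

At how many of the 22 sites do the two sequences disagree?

Mismatches occur at site 10 (A↔T), site 20 (C↔G).
That gives 2 mismatches out of 22 aligned sites, so the Hamming distance is 2.

2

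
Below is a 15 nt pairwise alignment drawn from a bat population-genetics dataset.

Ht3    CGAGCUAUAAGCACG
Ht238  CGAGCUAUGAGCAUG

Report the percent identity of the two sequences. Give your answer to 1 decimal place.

Differing sites — 9:A/G; 14:C/U.
13 of the 15 sites match, so the percent identity is 13/15 × 100 = 86.7%.

86.7%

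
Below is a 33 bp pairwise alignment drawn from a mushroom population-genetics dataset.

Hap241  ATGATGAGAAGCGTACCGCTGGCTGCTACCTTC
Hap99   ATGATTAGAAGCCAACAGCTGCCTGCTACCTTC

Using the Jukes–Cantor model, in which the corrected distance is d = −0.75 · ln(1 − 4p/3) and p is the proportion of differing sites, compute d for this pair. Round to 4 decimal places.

0.1693

Mismatches occur at site 6 (G↔T), site 13 (G↔C), site 14 (T↔A), site 17 (C↔A), site 22 (G↔C).
p = 5/33 = 0.151515.
d = −0.75 · ln(1 − (4/3)·0.151515) = −0.75 · ln(0.797980) = −0.75 · (-0.225672) = 0.1693.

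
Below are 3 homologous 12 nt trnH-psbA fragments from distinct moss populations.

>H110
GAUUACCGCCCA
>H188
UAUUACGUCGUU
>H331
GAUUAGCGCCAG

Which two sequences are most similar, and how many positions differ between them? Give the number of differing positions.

Pairwise Hamming distances:
  H110 vs H188: 6
  H110 vs H331: 3
  H188 vs H331: 7
The smallest is 3, between H110 and H331.

3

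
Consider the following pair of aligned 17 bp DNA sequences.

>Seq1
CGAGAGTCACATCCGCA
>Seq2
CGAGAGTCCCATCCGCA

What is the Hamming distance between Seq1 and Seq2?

A single mismatch occurs at site 9 (A→C).
That gives 1 mismatch out of 17 aligned sites, so the Hamming distance is 1.

1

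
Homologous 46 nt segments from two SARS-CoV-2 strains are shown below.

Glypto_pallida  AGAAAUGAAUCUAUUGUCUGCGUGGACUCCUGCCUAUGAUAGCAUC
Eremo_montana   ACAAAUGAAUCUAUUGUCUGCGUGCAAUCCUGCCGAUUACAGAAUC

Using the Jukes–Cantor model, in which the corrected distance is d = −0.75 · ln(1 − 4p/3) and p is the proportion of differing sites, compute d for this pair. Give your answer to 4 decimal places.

Mismatches occur at site 2 (G→C), site 25 (G→C), site 27 (C→A), site 35 (U→G), site 38 (G→U), site 40 (U→C), site 43 (C→A).
p = 7/46 = 0.152174.
d = −0.75 · ln(1 − (4/3)·0.152174) = −0.75 · ln(0.797101) = −0.75 · (-0.226774) = 0.1701.

0.1701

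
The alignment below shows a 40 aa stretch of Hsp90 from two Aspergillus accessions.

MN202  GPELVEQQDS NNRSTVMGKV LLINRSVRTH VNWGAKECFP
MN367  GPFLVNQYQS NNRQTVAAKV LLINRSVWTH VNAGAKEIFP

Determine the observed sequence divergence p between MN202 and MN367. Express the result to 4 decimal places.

Differing sites — 3:E/F; 6:E/N; 8:Q/Y; 9:D/Q; 14:S/Q; 17:M/A; 18:G/A; 28:R/W; 33:W/A; 38:C/I.
There are 10 differences over 40 sites, so p = 10/40 = 0.2500.

0.2500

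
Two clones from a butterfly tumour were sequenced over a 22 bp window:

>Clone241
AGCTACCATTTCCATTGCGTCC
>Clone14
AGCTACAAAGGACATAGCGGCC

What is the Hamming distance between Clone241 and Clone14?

7

Differing sites — 7:C/A; 9:T/A; 10:T/G; 11:T/G; 12:C/A; 16:T/A; 20:T/G.
That gives 7 mismatches out of 22 aligned sites, so the Hamming distance is 7.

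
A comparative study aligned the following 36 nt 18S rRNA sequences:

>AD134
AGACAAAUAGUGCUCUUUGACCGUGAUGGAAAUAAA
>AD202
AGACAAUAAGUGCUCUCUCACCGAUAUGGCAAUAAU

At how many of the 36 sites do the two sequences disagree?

Differing sites — 7:A/U; 8:U/A; 17:U/C; 19:G/C; 24:U/A; 25:G/U; 30:A/C; 36:A/U.
That gives 8 mismatches out of 36 aligned sites, so the Hamming distance is 8.

8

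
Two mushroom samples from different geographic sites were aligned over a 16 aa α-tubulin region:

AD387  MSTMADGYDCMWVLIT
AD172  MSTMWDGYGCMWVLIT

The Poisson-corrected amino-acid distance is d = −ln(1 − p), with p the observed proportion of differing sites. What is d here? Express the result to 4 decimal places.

0.1335

The sequences differ at positions 5 (A/W), 9 (D/G).
p = 2/16 = 0.125000.
d = −ln(1 − 0.125000) = −ln(0.875000) = 0.1335.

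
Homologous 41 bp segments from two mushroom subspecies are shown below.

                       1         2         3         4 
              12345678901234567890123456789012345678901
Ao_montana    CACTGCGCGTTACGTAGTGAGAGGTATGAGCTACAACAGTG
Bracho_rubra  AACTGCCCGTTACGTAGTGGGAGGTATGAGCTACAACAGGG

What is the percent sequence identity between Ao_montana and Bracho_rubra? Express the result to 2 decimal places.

90.24%

Mismatches occur at site 1 (C/A), site 7 (G/C), site 20 (A/G), site 40 (T/G).
37 of the 41 sites match, so the percent identity is 37/41 × 100 = 90.24%.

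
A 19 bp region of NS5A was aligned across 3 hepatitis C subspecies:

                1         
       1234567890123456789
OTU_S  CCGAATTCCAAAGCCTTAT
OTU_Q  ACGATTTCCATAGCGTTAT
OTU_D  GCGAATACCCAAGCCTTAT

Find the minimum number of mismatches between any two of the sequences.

Pairwise Hamming distances:
  OTU_S vs OTU_Q: 4
  OTU_S vs OTU_D: 3
  OTU_Q vs OTU_D: 6
The smallest is 3, between OTU_S and OTU_D.

3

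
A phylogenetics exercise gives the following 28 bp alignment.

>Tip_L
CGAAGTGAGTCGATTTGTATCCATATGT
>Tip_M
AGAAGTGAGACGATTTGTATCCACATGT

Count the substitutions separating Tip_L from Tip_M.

3

Differing sites — 1:C/A; 10:T/A; 24:T/C.
That gives 3 mismatches out of 28 aligned sites, so the Hamming distance is 3.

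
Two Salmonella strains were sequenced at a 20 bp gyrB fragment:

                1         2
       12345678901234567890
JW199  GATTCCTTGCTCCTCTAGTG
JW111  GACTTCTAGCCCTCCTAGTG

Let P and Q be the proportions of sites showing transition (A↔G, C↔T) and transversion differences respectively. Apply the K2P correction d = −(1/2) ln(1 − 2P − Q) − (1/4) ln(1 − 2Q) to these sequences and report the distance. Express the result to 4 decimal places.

Differing sites — 3:T/C (Ti); 5:C/T (Ti); 8:T/A (Tv); 11:T/C (Ti); 13:C/T (Ti); 14:T/C (Ti).
Of the 6 differences, 5 transitions and 1 transversion over 20 sites: P = 5/20 = 0.250000, Q = 1/20 = 0.050000.
d = −0.5·ln(0.450000) − 0.25·ln(0.900000) = −0.5·(-0.798508) − 0.25·(-0.105361) = 0.4256.

0.4256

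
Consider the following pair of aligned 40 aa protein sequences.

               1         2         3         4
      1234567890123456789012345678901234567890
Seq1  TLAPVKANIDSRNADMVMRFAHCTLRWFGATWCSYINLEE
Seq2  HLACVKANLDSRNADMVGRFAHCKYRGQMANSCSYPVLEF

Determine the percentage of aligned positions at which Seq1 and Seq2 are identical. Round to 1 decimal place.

65.0%

Differing sites — 1:T/H; 4:P/C; 9:I/L; 18:M/G; 24:T/K; 25:L/Y; 27:W/G; 28:F/Q; 29:G/M; 31:T/N; 32:W/S; 36:I/P; 37:N/V; 40:E/F.
26 of the 40 sites match, so the percent identity is 26/40 × 100 = 65.0%.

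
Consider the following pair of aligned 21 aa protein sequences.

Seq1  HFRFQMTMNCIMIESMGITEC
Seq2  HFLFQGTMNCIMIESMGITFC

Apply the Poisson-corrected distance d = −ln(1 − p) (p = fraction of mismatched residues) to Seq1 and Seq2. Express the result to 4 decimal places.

0.1542

The sequences differ at positions 3 (R/L), 6 (M/G), 20 (E/F).
p = 3/21 = 0.142857.
d = −ln(1 − 0.142857) = −ln(0.857143) = 0.1542.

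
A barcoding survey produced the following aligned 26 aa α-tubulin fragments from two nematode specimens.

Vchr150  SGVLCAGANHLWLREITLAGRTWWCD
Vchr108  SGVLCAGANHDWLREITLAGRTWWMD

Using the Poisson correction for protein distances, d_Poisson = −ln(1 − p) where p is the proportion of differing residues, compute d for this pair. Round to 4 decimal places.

0.0800

The sequences differ at positions 11 (L/D), 25 (C/M).
p = 2/26 = 0.076923.
d = −ln(1 − 0.076923) = −ln(0.923077) = 0.0800.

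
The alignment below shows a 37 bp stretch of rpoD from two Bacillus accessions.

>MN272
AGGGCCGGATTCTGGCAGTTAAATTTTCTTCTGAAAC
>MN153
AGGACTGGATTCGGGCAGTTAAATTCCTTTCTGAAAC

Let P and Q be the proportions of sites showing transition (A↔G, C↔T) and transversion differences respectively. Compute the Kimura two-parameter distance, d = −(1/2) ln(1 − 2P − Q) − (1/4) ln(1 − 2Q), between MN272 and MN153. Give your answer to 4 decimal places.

Mismatches occur at site 4 (G↔A, transition), site 6 (C↔T, transition), site 13 (T↔G, transversion), site 26 (T↔C, transition), site 27 (T↔C, transition), site 28 (C↔T, transition).
Of the 6 differences, 5 transitions and 1 transversion over 37 sites: P = 5/37 = 0.135135, Q = 1/37 = 0.027027.
d = −0.5·ln(0.702703) − 0.25·ln(0.945946) = −0.5·(-0.352821) − 0.25·(-0.055570) = 0.1903.

0.1903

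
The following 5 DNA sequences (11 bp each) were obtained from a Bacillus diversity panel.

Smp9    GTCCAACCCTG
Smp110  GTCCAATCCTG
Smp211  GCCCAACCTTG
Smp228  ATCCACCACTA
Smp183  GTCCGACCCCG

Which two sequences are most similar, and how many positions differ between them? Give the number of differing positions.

1

Pairwise Hamming distances:
  Smp9 vs Smp110: 1
  Smp9 vs Smp211: 2
  Smp9 vs Smp228: 4
  Smp9 vs Smp183: 2
  Smp110 vs Smp211: 3
  Smp110 vs Smp228: 5
  Smp110 vs Smp183: 3
  Smp211 vs Smp228: 6
  Smp211 vs Smp183: 4
  Smp228 vs Smp183: 6
The smallest is 1, between Smp9 and Smp110.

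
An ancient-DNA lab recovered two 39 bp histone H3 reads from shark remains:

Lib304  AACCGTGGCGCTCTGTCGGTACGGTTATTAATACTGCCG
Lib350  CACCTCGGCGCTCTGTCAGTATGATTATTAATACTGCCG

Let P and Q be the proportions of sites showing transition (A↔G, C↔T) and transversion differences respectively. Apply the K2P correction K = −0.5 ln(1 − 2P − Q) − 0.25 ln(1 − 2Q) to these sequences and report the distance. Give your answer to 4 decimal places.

0.1752

Mismatches occur at site 1 (A↔C, transversion), site 5 (G↔T, transversion), site 6 (T↔C, transition), site 18 (G↔A, transition), site 22 (C↔T, transition), site 24 (G↔A, transition).
Of the 6 differences, 4 transitions and 2 transversions over 39 sites: P = 4/39 = 0.102564, Q = 2/39 = 0.051282.
d = −0.5·ln(0.743590) − 0.25·ln(0.897436) = −0.5·(-0.296265) − 0.25·(-0.108213) = 0.1752.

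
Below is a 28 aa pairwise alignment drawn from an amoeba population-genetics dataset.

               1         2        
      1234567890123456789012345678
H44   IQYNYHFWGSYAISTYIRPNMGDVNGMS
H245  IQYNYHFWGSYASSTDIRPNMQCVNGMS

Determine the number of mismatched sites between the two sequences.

4

Differing sites — 13:I/S; 16:Y/D; 22:G/Q; 23:D/C.
That gives 4 mismatches out of 28 aligned sites, so the Hamming distance is 4.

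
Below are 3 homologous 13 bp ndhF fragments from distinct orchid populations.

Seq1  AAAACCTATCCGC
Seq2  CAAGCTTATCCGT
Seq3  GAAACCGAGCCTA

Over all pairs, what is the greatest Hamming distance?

Pairwise Hamming distances:
  Seq1 vs Seq2: 4
  Seq1 vs Seq3: 5
  Seq2 vs Seq3: 7
The largest is 7, between Seq2 and Seq3.

7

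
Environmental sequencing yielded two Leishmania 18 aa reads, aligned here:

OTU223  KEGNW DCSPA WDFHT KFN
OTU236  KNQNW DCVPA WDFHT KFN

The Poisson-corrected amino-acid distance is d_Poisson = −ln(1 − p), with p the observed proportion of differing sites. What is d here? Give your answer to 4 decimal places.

Differing sites — 2:E/N; 3:G/Q; 8:S/V.
p = 3/18 = 0.166667.
d = −ln(1 − 0.166667) = −ln(0.833333) = 0.1823.

0.1823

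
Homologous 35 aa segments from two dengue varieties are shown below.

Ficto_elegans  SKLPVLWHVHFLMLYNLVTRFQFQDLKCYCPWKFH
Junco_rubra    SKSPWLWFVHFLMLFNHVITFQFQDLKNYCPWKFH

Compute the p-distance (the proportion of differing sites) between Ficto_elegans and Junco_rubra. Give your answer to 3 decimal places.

0.229

Differing sites — 3:L/S; 5:V/W; 8:H/F; 15:Y/F; 17:L/H; 19:T/I; 20:R/T; 28:C/N.
There are 8 differences over 35 sites, so p = 8/35 = 0.229.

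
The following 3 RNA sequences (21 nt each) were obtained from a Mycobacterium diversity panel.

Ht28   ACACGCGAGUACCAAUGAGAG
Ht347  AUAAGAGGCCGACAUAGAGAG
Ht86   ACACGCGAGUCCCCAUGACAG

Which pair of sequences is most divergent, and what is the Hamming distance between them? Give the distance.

12

Pairwise Hamming distances:
  Ht28 vs Ht347: 10
  Ht28 vs Ht86: 3
  Ht347 vs Ht86: 12
The largest is 12, between Ht347 and Ht86.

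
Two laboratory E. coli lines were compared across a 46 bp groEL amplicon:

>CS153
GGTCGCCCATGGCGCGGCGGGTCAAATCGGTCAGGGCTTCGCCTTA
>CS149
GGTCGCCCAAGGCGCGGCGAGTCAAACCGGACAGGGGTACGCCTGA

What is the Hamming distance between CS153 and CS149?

7

The sequences differ at positions 10 (T/A), 20 (G/A), 27 (T/C), 31 (T/A), 37 (C/G), 39 (T/A), 45 (T/G).
That gives 7 mismatches out of 46 aligned sites, so the Hamming distance is 7.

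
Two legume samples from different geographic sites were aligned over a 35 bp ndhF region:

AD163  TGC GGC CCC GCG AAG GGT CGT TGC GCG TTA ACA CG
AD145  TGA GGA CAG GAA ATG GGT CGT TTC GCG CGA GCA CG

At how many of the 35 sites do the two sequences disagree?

11

Mismatches occur at site 3 (C/A), site 6 (C/A), site 8 (C/A), site 9 (C/G), site 11 (C/A), site 12 (G/A), site 14 (A/T), site 23 (G/T), site 28 (T/C), site 29 (T/G), site 31 (A/G).
That gives 11 mismatches out of 35 aligned sites, so the Hamming distance is 11.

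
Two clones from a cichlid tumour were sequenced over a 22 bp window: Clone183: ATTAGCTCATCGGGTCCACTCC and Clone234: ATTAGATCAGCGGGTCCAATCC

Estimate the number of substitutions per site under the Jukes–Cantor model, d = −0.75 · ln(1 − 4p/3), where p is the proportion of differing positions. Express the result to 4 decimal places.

0.1505

Differing sites — 6:C/A; 10:T/G; 19:C/A.
p = 3/22 = 0.136364.
d = −0.75 · ln(1 − (4/3)·0.136364) = −0.75 · ln(0.818181) = −0.75 · (-0.200672) = 0.1505.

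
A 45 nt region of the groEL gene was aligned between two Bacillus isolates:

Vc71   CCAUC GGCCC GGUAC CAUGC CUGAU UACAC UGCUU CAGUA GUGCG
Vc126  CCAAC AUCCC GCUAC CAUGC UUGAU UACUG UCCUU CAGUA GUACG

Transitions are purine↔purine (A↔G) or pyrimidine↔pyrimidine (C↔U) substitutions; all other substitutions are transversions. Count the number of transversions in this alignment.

Mismatches occur at site 4 (U↔A, transversion), site 6 (G↔A, transition), site 7 (G↔U, transversion), site 12 (G↔C, transversion), site 21 (C↔U, transition), site 29 (A↔U, transversion), site 30 (C↔G, transversion), site 32 (G↔C, transversion), site 43 (G↔A, transition).
Of the 9 differences, 3 transitions and 6 transversions, so the answer is 6.

6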